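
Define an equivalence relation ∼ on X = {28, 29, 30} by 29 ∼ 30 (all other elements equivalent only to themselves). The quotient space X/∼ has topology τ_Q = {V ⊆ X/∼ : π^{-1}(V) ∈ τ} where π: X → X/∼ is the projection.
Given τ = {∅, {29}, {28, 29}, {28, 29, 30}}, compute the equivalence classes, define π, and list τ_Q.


X/∼ = {[28], [29=30]}; |τ_Q| = 2.

Equivalence classes: [28], [29=30].
Quotient map π: X → X/∼ sends 28 ↦ [28], 29 ↦ [29=30], 30 ↦ [29=30].
For each subset V ⊆ X/∼, compute π^{-1}(V) ⊆ X and check whether π^{-1}(V) ∈ τ. V is open in τ_Q iff π^{-1}(V) ∈ τ.
  V = {}: π^{-1}(V) = ∅ ∈ τ ✓.
  V = {[28]}: π^{-1}(V) = {28} ∉ τ ✗.
  V = {[29=30]}: π^{-1}(V) = {29, 30} ∉ τ ✗.
  V = {[28], [29=30]}: π^{-1}(V) = {28, 29, 30} ∈ τ ✓.
Open sets in the quotient: τ_Q = {{}, {[28], [29=30]}} (2 elements).


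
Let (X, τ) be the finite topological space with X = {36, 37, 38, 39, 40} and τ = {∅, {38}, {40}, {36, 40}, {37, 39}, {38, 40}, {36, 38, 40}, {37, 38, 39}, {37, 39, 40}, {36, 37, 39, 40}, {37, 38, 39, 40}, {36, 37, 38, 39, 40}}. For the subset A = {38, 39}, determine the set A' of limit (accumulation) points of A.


A' = {37}

For each x ∈ X, list the open sets U ∈ τ with x ∈ U, then check whether U ∩ (A ∖ {x}) ≠ ∅ for every such U.
  x = 36: open {36, 40} ∋ x has {36, 40} ∩ (A ∖ {36}) = ∅, so x is NOT a limit point.
  x = 37: opens ∋ x are {37, 39}, {37, 38, 39}, {37, 39, 40}, {36, 37, 39, 40}, {37, 38, 39, 40}, {36, 37, 38, 39, 40}; each meets A ∖ {37}, so x IS a limit point.
  x = 38: open {38} ∋ x has {38} ∩ (A ∖ {38}) = ∅, so x is NOT a limit point.
  x = 39: open {37, 39} ∋ x has {37, 39} ∩ (A ∖ {39}) = ∅, so x is NOT a limit point.
  x = 40: open {40} ∋ x has {40} ∩ (A ∖ {40}) = ∅, so x is NOT a limit point.
Collecting: A' = {37}.


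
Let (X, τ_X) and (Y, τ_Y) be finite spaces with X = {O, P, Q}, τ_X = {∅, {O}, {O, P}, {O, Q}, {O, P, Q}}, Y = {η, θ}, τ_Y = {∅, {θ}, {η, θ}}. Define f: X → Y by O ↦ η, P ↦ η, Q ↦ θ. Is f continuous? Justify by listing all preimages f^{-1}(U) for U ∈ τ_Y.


f is NOT continuous.

Compute f^{-1}(U) for each U ∈ τ_Y:
  U = ∅: f^{-1}(U) = ∅ ∈ τ_X ✓.
  U = {θ}: f^{-1}(U) = {Q} ∉ τ_X ✗.
  U = {η, θ}: f^{-1}(U) = {O, P, Q} ∈ τ_X ✓.
Found U = {θ} with f^{-1}(U) = {Q} not in τ_X. Therefore f is NOT continuous.


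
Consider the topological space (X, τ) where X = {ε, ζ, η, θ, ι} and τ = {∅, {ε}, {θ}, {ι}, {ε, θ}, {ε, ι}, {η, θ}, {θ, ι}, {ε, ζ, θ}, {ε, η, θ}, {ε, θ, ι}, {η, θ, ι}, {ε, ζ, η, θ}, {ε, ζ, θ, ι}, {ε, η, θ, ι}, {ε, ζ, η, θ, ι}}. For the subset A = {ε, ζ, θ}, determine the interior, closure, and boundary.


int(A) = {ε, ζ, θ}, cl(A) = {ε, ζ, η, θ}, ∂A = {η}.

Closed sets in (X, τ) are complements of opens:
  closed(X, τ) = {∅, {ζ}, {η}, {ι}, {ε, ζ}, {ζ, η}, {ζ, ι}, {η, ι}, {ε, ζ, η}, {ε, ζ, ι}, {ζ, η, θ}, {ζ, η, ι}, {ε, ζ, η, θ}, {ε, ζ, η, ι}, {ζ, η, θ, ι}, {ε, ζ, η, θ, ι}}.
int(A) = ⋃ {U ∈ τ : U ⊆ A}. Opens contained in A: ∅, {ε}, {θ}, {ε, θ}, {ε, ζ, θ}.
Taking the union of these: int(A) = {ε, ζ, θ}.
cl(A) = ⋂ {C closed : A ⊆ C}. Closed sets containing A: {ε, ζ, η, θ}, {ε, ζ, η, θ, ι}.
Intersecting these: cl(A) = {ε, ζ, η, θ}.
∂A = cl(A) ∖ int(A) = {ε, ζ, η, θ} ∖ {ε, ζ, θ} = {η}.


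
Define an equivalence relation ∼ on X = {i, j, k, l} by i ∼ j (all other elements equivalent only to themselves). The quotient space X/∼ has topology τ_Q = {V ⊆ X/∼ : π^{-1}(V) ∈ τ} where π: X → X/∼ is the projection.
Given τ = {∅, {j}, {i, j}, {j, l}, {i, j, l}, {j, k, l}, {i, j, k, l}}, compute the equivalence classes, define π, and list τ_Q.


X/∼ = {[i=j], [k], [l]}; |τ_Q| = 4.

Equivalence classes: [i=j], [k], [l].
Quotient map π: X → X/∼ sends i ↦ [i=j], j ↦ [i=j], k ↦ [k], l ↦ [l].
For each subset V ⊆ X/∼, compute π^{-1}(V) ⊆ X and check whether π^{-1}(V) ∈ τ. V is open in τ_Q iff π^{-1}(V) ∈ τ.
  V = {}: π^{-1}(V) = ∅ ∈ τ ✓.
  V = {[i=j]}: π^{-1}(V) = {i, j} ∈ τ ✓.
  V = {[k]}: π^{-1}(V) = {k} ∉ τ ✗.
  V = {[i=j], [k]}: π^{-1}(V) = {i, j, k} ∉ τ ✗.
  V = {[l]}: π^{-1}(V) = {l} ∉ τ ✗.
  V = {[i=j], [l]}: π^{-1}(V) = {i, j, l} ∈ τ ✓.
  V = {[k], [l]}: π^{-1}(V) = {k, l} ∉ τ ✗.
  V = {[i=j], [k], [l]}: π^{-1}(V) = {i, j, k, l} ∈ τ ✓.
Open sets in the quotient: τ_Q = {{}, {[i=j]}, {[i=j], [l]}, {[i=j], [k], [l]}} (4 elements).


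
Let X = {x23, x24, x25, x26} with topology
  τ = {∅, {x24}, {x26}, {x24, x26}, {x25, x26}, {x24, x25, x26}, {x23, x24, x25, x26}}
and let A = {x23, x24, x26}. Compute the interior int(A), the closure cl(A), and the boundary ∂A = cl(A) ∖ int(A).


int(A) = {x24, x26}, cl(A) = {x23, x24, x25, x26}, ∂A = {x23, x25}.

Closed sets in (X, τ) are complements of opens:
  closed(X, τ) = {∅, {x23}, {x23, x24}, {x23, x25}, {x23, x24, x25}, {x23, x25, x26}, {x23, x24, x25, x26}}.
int(A) = ⋃ {U ∈ τ : U ⊆ A}. Opens contained in A: ∅, {x24}, {x26}, {x24, x26}.
Taking the union of these: int(A) = {x24, x26}.
cl(A) = ⋂ {C closed : A ⊆ C}. Closed sets containing A: {x23, x24, x25, x26}.
Intersecting these: cl(A) = {x23, x24, x25, x26}.
∂A = cl(A) ∖ int(A) = {x23, x24, x25, x26} ∖ {x24, x26} = {x23, x25}.


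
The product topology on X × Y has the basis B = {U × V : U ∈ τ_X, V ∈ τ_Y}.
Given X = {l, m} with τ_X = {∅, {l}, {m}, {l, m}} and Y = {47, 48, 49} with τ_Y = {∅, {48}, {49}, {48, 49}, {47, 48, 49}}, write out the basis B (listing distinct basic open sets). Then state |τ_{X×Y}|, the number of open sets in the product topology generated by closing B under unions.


Basis B = {∅ × ∅, {l} × {48}, {l} × {49}, {m} × {48}, {m} × {49}, {l} × {48, 49}, {l, m} × {48}, {l, m} × {49}, {m} × {48, 49}, {l} × {47, 48, 49}, {m} × {47, 48, 49}, {l, m} × {48, 49}, {l, m} × {47, 48, 49}}; |τ_{X×Y}| = 25.

Enumerate products U × V with U ∈ τ_X, V ∈ τ_Y (deduplicated):
  ∅ × ∅ = {} (∅)
  {l} × {48} = {(l,48)}
  {l} × {49} = {(l,49)}
  {m} × {48} = {(m,48)}
  {m} × {49} = {(m,49)}
  {l} × {48, 49} = {(l,48), (l,49)}
  {l, m} × {48} = {(l,48), (m,48)}
  {l, m} × {49} = {(l,49), (m,49)}
  {m} × {48, 49} = {(m,48), (m,49)}
  {l} × {47, 48, 49} = {(l,47), (l,48), (l,49)}
  {m} × {47, 48, 49} = {(m,47), (m,48), (m,49)}
  {l, m} × {48, 49} = {(l,48), (l,49), (m,48), (m,49)}
  {l, m} × {47, 48, 49} = {(l,47), (l,48), (l,49), (m,47), (m,48), (m,49)}
These 13 distinct sets form the basis B.
Close under arbitrary unions to get τ_{X×Y}; counting gives |τ_{X×Y}| = 25.


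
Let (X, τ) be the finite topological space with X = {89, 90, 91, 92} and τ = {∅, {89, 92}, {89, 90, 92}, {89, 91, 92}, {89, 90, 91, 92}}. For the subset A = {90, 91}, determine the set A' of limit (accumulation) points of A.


A' = ∅

For each x ∈ X, list the open sets U ∈ τ with x ∈ U, then check whether U ∩ (A ∖ {x}) ≠ ∅ for every such U.
  x = 89: open {89, 92} ∋ x has {89, 92} ∩ (A ∖ {89}) = ∅, so x is NOT a limit point.
  x = 90: open {89, 90, 92} ∋ x has {89, 90, 92} ∩ (A ∖ {90}) = ∅, so x is NOT a limit point.
  x = 91: open {89, 91, 92} ∋ x has {89, 91, 92} ∩ (A ∖ {91}) = ∅, so x is NOT a limit point.
  x = 92: open {89, 92} ∋ x has {89, 92} ∩ (A ∖ {92}) = ∅, so x is NOT a limit point.
Collecting: A' = ∅.


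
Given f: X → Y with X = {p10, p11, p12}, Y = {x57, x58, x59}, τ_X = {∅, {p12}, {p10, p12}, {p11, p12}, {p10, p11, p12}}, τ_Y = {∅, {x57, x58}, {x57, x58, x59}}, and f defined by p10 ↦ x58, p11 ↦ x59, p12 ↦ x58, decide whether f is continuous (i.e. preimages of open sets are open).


f IS continuous.

Compute f^{-1}(U) for each U ∈ τ_Y:
  U = ∅: f^{-1}(U) = ∅ ∈ τ_X ✓.
  U = {x57, x58}: f^{-1}(U) = {p10, p12} ∈ τ_X ✓.
  U = {x57, x58, x59}: f^{-1}(U) = {p10, p11, p12} ∈ τ_X ✓.
Every preimage lies in τ_X, so f IS continuous.


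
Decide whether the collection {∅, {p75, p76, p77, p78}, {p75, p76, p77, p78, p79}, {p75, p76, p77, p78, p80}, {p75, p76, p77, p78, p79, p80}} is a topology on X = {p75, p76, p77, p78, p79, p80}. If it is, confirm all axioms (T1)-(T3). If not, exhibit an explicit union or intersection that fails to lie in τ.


τ IS a topology on X.

Axiom (T1): ∅ ∈ τ? Yes; X ∈ τ? Yes.
Axiom (T2/T3): check pairwise unions and intersections of members of τ.
All pairwise intersections and unions checked — each lies in τ. Therefore τ satisfies (T1), (T2), (T3): it IS a topology on X.


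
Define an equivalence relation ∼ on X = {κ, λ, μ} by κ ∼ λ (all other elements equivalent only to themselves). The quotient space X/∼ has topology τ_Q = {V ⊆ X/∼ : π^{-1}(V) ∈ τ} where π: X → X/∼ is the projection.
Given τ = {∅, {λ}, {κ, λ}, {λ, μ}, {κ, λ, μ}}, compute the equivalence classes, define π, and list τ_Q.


X/∼ = {[κ=λ], [μ]}; |τ_Q| = 3.

Equivalence classes: [κ=λ], [μ].
Quotient map π: X → X/∼ sends κ ↦ [κ=λ], λ ↦ [κ=λ], μ ↦ [μ].
For each subset V ⊆ X/∼, compute π^{-1}(V) ⊆ X and check whether π^{-1}(V) ∈ τ. V is open in τ_Q iff π^{-1}(V) ∈ τ.
  V = {}: π^{-1}(V) = ∅ ∈ τ ✓.
  V = {[κ=λ]}: π^{-1}(V) = {κ, λ} ∈ τ ✓.
  V = {[μ]}: π^{-1}(V) = {μ} ∉ τ ✗.
  V = {[κ=λ], [μ]}: π^{-1}(V) = {κ, λ, μ} ∈ τ ✓.
Open sets in the quotient: τ_Q = {{}, {[κ=λ]}, {[κ=λ], [μ]}} (3 elements).


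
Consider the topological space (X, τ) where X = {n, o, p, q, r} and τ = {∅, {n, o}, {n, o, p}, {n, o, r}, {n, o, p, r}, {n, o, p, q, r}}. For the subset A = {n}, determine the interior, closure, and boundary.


int(A) = ∅, cl(A) = {n, o, p, q, r}, ∂A = {n, o, p, q, r}.

Closed sets in (X, τ) are complements of opens:
  closed(X, τ) = {∅, {q}, {p, q}, {q, r}, {p, q, r}, {n, o, p, q, r}}.
int(A) = ⋃ {U ∈ τ : U ⊆ A}. Opens contained in A: ∅.
Taking the union of these: int(A) = ∅.
cl(A) = ⋂ {C closed : A ⊆ C}. Closed sets containing A: {n, o, p, q, r}.
Intersecting these: cl(A) = {n, o, p, q, r}.
∂A = cl(A) ∖ int(A) = {n, o, p, q, r} ∖ ∅ = {n, o, p, q, r}.


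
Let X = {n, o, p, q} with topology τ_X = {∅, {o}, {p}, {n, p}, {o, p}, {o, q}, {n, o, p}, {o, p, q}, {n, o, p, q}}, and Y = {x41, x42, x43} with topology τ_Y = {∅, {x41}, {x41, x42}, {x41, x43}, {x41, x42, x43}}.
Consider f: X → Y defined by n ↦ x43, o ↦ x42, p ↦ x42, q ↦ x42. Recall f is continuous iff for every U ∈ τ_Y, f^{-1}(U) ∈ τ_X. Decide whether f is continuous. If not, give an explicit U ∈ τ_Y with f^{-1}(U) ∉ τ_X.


f is NOT continuous.

Compute f^{-1}(U) for each U ∈ τ_Y:
  U = ∅: f^{-1}(U) = ∅ ∈ τ_X ✓.
  U = {x41}: f^{-1}(U) = ∅ ∈ τ_X ✓.
  U = {x41, x42}: f^{-1}(U) = {o, p, q} ∈ τ_X ✓.
  U = {x41, x43}: f^{-1}(U) = {n} ∉ τ_X ✗.
  U = {x41, x42, x43}: f^{-1}(U) = {n, o, p, q} ∈ τ_X ✓.
Found U = {x41, x43} with f^{-1}(U) = {n} not in τ_X. Therefore f is NOT continuous.


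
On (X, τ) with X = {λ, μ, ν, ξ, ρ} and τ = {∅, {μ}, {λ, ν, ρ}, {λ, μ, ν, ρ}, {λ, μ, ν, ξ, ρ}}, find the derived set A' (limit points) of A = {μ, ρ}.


A' = {λ, ν, ξ}

For each x ∈ X, list the open sets U ∈ τ with x ∈ U, then check whether U ∩ (A ∖ {x}) ≠ ∅ for every such U.
  x = λ: opens ∋ x are {λ, ν, ρ}, {λ, μ, ν, ρ}, {λ, μ, ν, ξ, ρ}; each meets A ∖ {λ}, so x IS a limit point.
  x = μ: open {μ} ∋ x has {μ} ∩ (A ∖ {μ}) = ∅, so x is NOT a limit point.
  x = ν: opens ∋ x are {λ, ν, ρ}, {λ, μ, ν, ρ}, {λ, μ, ν, ξ, ρ}; each meets A ∖ {ν}, so x IS a limit point.
  x = ξ: opens ∋ x are {λ, μ, ν, ξ, ρ}; each meets A ∖ {ξ}, so x IS a limit point.
  x = ρ: open {λ, ν, ρ} ∋ x has {λ, ν, ρ} ∩ (A ∖ {ρ}) = ∅, so x is NOT a limit point.
Collecting: A' = {λ, ν, ξ}.


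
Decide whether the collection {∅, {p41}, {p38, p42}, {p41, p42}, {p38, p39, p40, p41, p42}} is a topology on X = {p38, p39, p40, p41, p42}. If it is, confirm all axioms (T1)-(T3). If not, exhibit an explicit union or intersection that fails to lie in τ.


τ is NOT a topology on X.

Axiom (T1): ∅ ∈ τ? Yes; X ∈ τ? Yes.
Axiom (T2/T3): check pairwise unions and intersections of members of τ.
Counterexample for (T2): {p41} ∪ {p38, p42} = {p38, p41, p42} ∉ τ. Therefore τ is NOT a topology.


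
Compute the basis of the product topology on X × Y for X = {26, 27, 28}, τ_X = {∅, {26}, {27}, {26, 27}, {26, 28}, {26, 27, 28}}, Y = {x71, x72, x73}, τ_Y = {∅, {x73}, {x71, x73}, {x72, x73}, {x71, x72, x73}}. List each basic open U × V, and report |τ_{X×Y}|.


Basis B = {∅ × ∅, {26} × {x73}, {27} × {x73}, {26} × {x71, x73}, {26} × {x72, x73}, {26, 27} × {x73}, {26, 28} × {x73}, {27} × {x71, x73}, {27} × {x72, x73}, {26} × {x71, x72, x73}, {26, 27, 28} × {x73}, {27} × {x71, x72, x73}, {26, 27} × {x71, x73}, {26, 28} × {x71, x73}, {26, 27} × {x72, x73}, {26, 28} × {x72, x73}, {26, 27} × {x71, x72, x73}, {26, 28} × {x71, x72, x73}, {26, 27, 28} × {x71, x73}, {26, 27, 28} × {x72, x73}, {26, 27, 28} × {x71, x72, x73}}; |τ_{X×Y}| = 70.

Enumerate products U × V with U ∈ τ_X, V ∈ τ_Y (deduplicated):
  ∅ × ∅ = {} (∅)
  {26} × {x73} = {(26,x73)}
  {27} × {x73} = {(27,x73)}
  {26} × {x71, x73} = {(26,x71), (26,x73)}
  {26} × {x72, x73} = {(26,x72), (26,x73)}
  {26, 27} × {x73} = {(26,x73), (27,x73)}
  {26, 28} × {x73} = {(26,x73), (28,x73)}
  {27} × {x71, x73} = {(27,x71), (27,x73)}
  {27} × {x72, x73} = {(27,x72), (27,x73)}
  {26} × {x71, x72, x73} = {(26,x71), (26,x72), (26,x73)}
  {26, 27, 28} × {x73} = {(26,x73), (27,x73), (28,x73)}
  {27} × {x71, x72, x73} = {(27,x71), (27,x72), (27,x73)}
  {26, 27} × {x71, x73} = {(26,x71), (26,x73), (27,x71), (27,x73)}
  {26, 28} × {x71, x73} = {(26,x71), (26,x73), (28,x71), (28,x73)}
  {26, 27} × {x72, x73} = {(26,x72), (26,x73), (27,x72), (27,x73)}
  {26, 28} × {x72, x73} = {(26,x72), (26,x73), (28,x72), (28,x73)}
  {26, 27} × {x71, x72, x73} = {(26,x71), (26,x72), (26,x73), (27,x71), (27,x72), (27,x73)}
  {26, 28} × {x71, x72, x73} = {(26,x71), (26,x72), (26,x73), (28,x71), (28,x72), (28,x73)}
  {26, 27, 28} × {x71, x73} = {(26,x71), (26,x73), (27,x71), (27,x73), (28,x71), (28,x73)}
  {26, 27, 28} × {x72, x73} = {(26,x72), (26,x73), (27,x72), (27,x73), (28,x72), (28,x73)}
  {26, 27, 28} × {x71, x72, x73} = {(26,x71), (26,x72), (26,x73), (27,x71), (27,x72), (27,x73), (28,x71), (28,x72), (28,x73)}
These 21 distinct sets form the basis B.
Close under arbitrary unions to get τ_{X×Y}; counting gives |τ_{X×Y}| = 70.


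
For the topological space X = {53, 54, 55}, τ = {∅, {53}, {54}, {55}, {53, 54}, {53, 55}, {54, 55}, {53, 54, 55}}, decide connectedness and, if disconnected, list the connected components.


(X, τ) is disconnected; components = [{53}, {54}, {55}].

Find clopen sets (U ∈ τ with X ∖ U ∈ τ):
  U = ∅, X ∖ U = {53, 54, 55} — both open, so U is clopen.
  U = {53}, X ∖ U = {54, 55} — both open, so U is clopen.
  U = {54}, X ∖ U = {53, 55} — both open, so U is clopen.
  U = {55}, X ∖ U = {53, 54} — both open, so U is clopen.
  U = {53, 54}, X ∖ U = {55} — both open, so U is clopen.
  U = {53, 55}, X ∖ U = {54} — both open, so U is clopen.
  U = {54, 55}, X ∖ U = {53} — both open, so U is clopen.
  U = {53, 54, 55}, X ∖ U = ∅ — both open, so U is clopen.
Nontrivial clopen(s) exist: e.g. {53, 54}. So (X, τ) is disconnected.
Compute connected components by grouping points that agree on all clopens:
  component: {53}
  component: {54}
  component: {55}


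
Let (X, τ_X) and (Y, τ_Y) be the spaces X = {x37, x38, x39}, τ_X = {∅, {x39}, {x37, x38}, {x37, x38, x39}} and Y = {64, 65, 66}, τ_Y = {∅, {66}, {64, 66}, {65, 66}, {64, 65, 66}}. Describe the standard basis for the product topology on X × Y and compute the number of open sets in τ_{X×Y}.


Basis B = {∅ × ∅, {x39} × {66}, {x37, x38} × {66}, {x39} × {64, 66}, {x39} × {65, 66}, {x37, x38, x39} × {66}, {x39} × {64, 65, 66}, {x37, x38} × {64, 66}, {x37, x38} × {65, 66}, {x37, x38} × {64, 65, 66}, {x37, x38, x39} × {64, 66}, {x37, x38, x39} × {65, 66}, {x37, x38, x39} × {64, 65, 66}}; |τ_{X×Y}| = 25.

Enumerate products U × V with U ∈ τ_X, V ∈ τ_Y (deduplicated):
  ∅ × ∅ = {} (∅)
  {x39} × {66} = {(x39,66)}
  {x37, x38} × {66} = {(x37,66), (x38,66)}
  {x39} × {64, 66} = {(x39,64), (x39,66)}
  {x39} × {65, 66} = {(x39,65), (x39,66)}
  {x37, x38, x39} × {66} = {(x37,66), (x38,66), (x39,66)}
  {x39} × {64, 65, 66} = {(x39,64), (x39,65), (x39,66)}
  {x37, x38} × {64, 66} = {(x37,64), (x37,66), (x38,64), (x38,66)}
  {x37, x38} × {65, 66} = {(x37,65), (x37,66), (x38,65), (x38,66)}
  {x37, x38} × {64, 65, 66} = {(x37,64), (x37,65), (x37,66), (x38,64), (x38,65), (x38,66)}
  {x37, x38, x39} × {64, 66} = {(x37,64), (x37,66), (x38,64), (x38,66), (x39,64), (x39,66)}
  {x37, x38, x39} × {65, 66} = {(x37,65), (x37,66), (x38,65), (x38,66), (x39,65), (x39,66)}
  {x37, x38, x39} × {64, 65, 66} = {(x37,64), (x37,65), (x37,66), (x38,64), (x38,65), (x38,66), (x39,64), (x39,65), (x39,66)}
These 13 distinct sets form the basis B.
Close under arbitrary unions to get τ_{X×Y}; counting gives |τ_{X×Y}| = 25.


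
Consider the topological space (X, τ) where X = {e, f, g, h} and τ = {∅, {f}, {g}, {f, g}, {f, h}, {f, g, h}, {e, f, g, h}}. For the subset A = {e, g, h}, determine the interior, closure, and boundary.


int(A) = {g}, cl(A) = {e, g, h}, ∂A = {e, h}.

Closed sets in (X, τ) are complements of opens:
  closed(X, τ) = {∅, {e}, {e, g}, {e, h}, {e, f, h}, {e, g, h}, {e, f, g, h}}.
int(A) = ⋃ {U ∈ τ : U ⊆ A}. Opens contained in A: ∅, {g}.
Taking the union of these: int(A) = {g}.
cl(A) = ⋂ {C closed : A ⊆ C}. Closed sets containing A: {e, g, h}, {e, f, g, h}.
Intersecting these: cl(A) = {e, g, h}.
∂A = cl(A) ∖ int(A) = {e, g, h} ∖ {g} = {e, h}.


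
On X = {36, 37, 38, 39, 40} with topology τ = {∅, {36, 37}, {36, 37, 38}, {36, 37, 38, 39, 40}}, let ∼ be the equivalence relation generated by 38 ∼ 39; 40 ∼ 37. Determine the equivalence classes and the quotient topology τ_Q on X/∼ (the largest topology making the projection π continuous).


X/∼ = {[36], [37=40], [38=39]}; |τ_Q| = 2.

Equivalence classes: [36], [37=40], [38=39].
Quotient map π: X → X/∼ sends 36 ↦ [36], 37 ↦ [37=40], 38 ↦ [38=39], 39 ↦ [38=39], 40 ↦ [37=40].
For each subset V ⊆ X/∼, compute π^{-1}(V) ⊆ X and check whether π^{-1}(V) ∈ τ. V is open in τ_Q iff π^{-1}(V) ∈ τ.
  V = {}: π^{-1}(V) = ∅ ∈ τ ✓.
  V = {[36]}: π^{-1}(V) = {36} ∉ τ ✗.
  V = {[37=40]}: π^{-1}(V) = {37, 40} ∉ τ ✗.
  V = {[36], [37=40]}: π^{-1}(V) = {36, 37, 40} ∉ τ ✗.
  V = {[38=39]}: π^{-1}(V) = {38, 39} ∉ τ ✗.
  V = {[36], [38=39]}: π^{-1}(V) = {36, 38, 39} ∉ τ ✗.
  V = {[37=40], [38=39]}: π^{-1}(V) = {37, 38, 39, 40} ∉ τ ✗.
  V = {[36], [37=40], [38=39]}: π^{-1}(V) = {36, 37, 38, 39, 40} ∈ τ ✓.
Open sets in the quotient: τ_Q = {{}, {[36], [37=40], [38=39]}} (2 elements).


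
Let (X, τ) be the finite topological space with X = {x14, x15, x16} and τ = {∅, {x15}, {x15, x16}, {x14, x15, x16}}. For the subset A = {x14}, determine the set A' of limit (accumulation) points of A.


A' = ∅

For each x ∈ X, list the open sets U ∈ τ with x ∈ U, then check whether U ∩ (A ∖ {x}) ≠ ∅ for every such U.
  x = x14: open {x14, x15, x16} ∋ x has {x14, x15, x16} ∩ (A ∖ {x14}) = ∅, so x is NOT a limit point.
  x = x15: open {x15} ∋ x has {x15} ∩ (A ∖ {x15}) = ∅, so x is NOT a limit point.
  x = x16: open {x15, x16} ∋ x has {x15, x16} ∩ (A ∖ {x16}) = ∅, so x is NOT a limit point.
Collecting: A' = ∅.


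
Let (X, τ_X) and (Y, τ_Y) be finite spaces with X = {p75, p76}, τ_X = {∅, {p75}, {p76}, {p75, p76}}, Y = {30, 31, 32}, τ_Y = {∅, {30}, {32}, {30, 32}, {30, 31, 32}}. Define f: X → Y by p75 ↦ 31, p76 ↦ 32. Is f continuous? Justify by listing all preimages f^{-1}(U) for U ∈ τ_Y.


f IS continuous.

Compute f^{-1}(U) for each U ∈ τ_Y:
  U = ∅: f^{-1}(U) = ∅ ∈ τ_X ✓.
  U = {30}: f^{-1}(U) = ∅ ∈ τ_X ✓.
  U = {32}: f^{-1}(U) = {p76} ∈ τ_X ✓.
  U = {30, 32}: f^{-1}(U) = {p76} ∈ τ_X ✓.
  U = {30, 31, 32}: f^{-1}(U) = {p75, p76} ∈ τ_X ✓.
Every preimage lies in τ_X, so f IS continuous.


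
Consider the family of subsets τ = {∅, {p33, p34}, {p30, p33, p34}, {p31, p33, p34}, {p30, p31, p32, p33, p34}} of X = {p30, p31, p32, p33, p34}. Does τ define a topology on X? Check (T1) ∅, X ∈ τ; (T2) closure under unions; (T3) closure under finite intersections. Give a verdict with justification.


τ is NOT a topology on X.

Axiom (T1): ∅ ∈ τ? Yes; X ∈ τ? Yes.
Axiom (T2/T3): check pairwise unions and intersections of members of τ.
Counterexample for (T2): {p30, p33, p34} ∪ {p31, p33, p34} = {p30, p31, p33, p34} ∉ τ. Therefore τ is NOT a topology.


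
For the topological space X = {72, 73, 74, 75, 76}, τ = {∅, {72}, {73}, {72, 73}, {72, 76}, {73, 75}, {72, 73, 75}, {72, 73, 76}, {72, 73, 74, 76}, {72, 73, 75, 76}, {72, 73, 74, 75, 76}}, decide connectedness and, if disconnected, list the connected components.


(X, τ) is connected.

Find clopen sets (U ∈ τ with X ∖ U ∈ τ):
  U = ∅, X ∖ U = {72, 73, 74, 75, 76} — both open, so U is clopen.
  U = {72, 73, 74, 75, 76}, X ∖ U = ∅ — both open, so U is clopen.
Only trivial clopens (∅ and X) exist, so (X, τ) is connected.
Compute connected components by grouping points that agree on all clopens:
  component: {72, 73, 74, 75, 76}


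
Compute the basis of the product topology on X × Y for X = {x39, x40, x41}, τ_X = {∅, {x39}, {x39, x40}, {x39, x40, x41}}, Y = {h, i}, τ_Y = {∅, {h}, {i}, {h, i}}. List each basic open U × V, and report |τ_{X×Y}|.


Basis B = {∅ × ∅, {x39} × {h}, {x39} × {i}, {x39} × {h, i}, {x39, x40} × {h}, {x39, x40} × {i}, {x39, x40, x41} × {h}, {x39, x40, x41} × {i}, {x39, x40} × {h, i}, {x39, x40, x41} × {h, i}}; |τ_{X×Y}| = 16.

Enumerate products U × V with U ∈ τ_X, V ∈ τ_Y (deduplicated):
  ∅ × ∅ = {} (∅)
  {x39} × {h} = {(x39,h)}
  {x39} × {i} = {(x39,i)}
  {x39} × {h, i} = {(x39,h), (x39,i)}
  {x39, x40} × {h} = {(x39,h), (x40,h)}
  {x39, x40} × {i} = {(x39,i), (x40,i)}
  {x39, x40, x41} × {h} = {(x39,h), (x40,h), (x41,h)}
  {x39, x40, x41} × {i} = {(x39,i), (x40,i), (x41,i)}
  {x39, x40} × {h, i} = {(x39,h), (x39,i), (x40,h), (x40,i)}
  {x39, x40, x41} × {h, i} = {(x39,h), (x39,i), (x40,h), (x40,i), (x41,h), (x41,i)}
These 10 distinct sets form the basis B.
Close under arbitrary unions to get τ_{X×Y}; counting gives |τ_{X×Y}| = 16.


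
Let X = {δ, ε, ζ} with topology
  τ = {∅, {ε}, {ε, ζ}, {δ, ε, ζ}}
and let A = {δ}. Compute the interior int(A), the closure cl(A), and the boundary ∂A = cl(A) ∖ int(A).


int(A) = ∅, cl(A) = {δ}, ∂A = {δ}.

Closed sets in (X, τ) are complements of opens:
  closed(X, τ) = {∅, {δ}, {δ, ζ}, {δ, ε, ζ}}.
int(A) = ⋃ {U ∈ τ : U ⊆ A}. Opens contained in A: ∅.
Taking the union of these: int(A) = ∅.
cl(A) = ⋂ {C closed : A ⊆ C}. Closed sets containing A: {δ}, {δ, ζ}, {δ, ε, ζ}.
Intersecting these: cl(A) = {δ}.
∂A = cl(A) ∖ int(A) = {δ} ∖ ∅ = {δ}.


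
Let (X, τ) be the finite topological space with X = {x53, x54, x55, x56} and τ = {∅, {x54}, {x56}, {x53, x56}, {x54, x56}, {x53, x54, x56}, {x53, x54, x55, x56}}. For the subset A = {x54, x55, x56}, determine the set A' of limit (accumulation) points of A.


A' = {x53, x55}

For each x ∈ X, list the open sets U ∈ τ with x ∈ U, then check whether U ∩ (A ∖ {x}) ≠ ∅ for every such U.
  x = x53: opens ∋ x are {x53, x56}, {x53, x54, x56}, {x53, x54, x55, x56}; each meets A ∖ {x53}, so x IS a limit point.
  x = x54: open {x54} ∋ x has {x54} ∩ (A ∖ {x54}) = ∅, so x is NOT a limit point.
  x = x55: opens ∋ x are {x53, x54, x55, x56}; each meets A ∖ {x55}, so x IS a limit point.
  x = x56: open {x56} ∋ x has {x56} ∩ (A ∖ {x56}) = ∅, so x is NOT a limit point.
Collecting: A' = {x53, x55}.


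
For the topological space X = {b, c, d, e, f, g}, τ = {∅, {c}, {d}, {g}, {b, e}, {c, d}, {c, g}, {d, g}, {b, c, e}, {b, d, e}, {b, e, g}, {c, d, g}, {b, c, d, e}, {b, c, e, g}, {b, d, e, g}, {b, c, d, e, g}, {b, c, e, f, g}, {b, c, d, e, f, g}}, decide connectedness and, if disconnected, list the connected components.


(X, τ) is disconnected; components = [{d}, {b, c, e, f, g}].

Find clopen sets (U ∈ τ with X ∖ U ∈ τ):
  U = ∅, X ∖ U = {b, c, d, e, f, g} — both open, so U is clopen.
  U = {d}, X ∖ U = {b, c, e, f, g} — both open, so U is clopen.
  U = {b, c, e, f, g}, X ∖ U = {d} — both open, so U is clopen.
  U = {b, c, d, e, f, g}, X ∖ U = ∅ — both open, so U is clopen.
Nontrivial clopen(s) exist: e.g. {b, c, e, f, g}. So (X, τ) is disconnected.
Compute connected components by grouping points that agree on all clopens:
  component: {d}
  component: {b, c, e, f, g}


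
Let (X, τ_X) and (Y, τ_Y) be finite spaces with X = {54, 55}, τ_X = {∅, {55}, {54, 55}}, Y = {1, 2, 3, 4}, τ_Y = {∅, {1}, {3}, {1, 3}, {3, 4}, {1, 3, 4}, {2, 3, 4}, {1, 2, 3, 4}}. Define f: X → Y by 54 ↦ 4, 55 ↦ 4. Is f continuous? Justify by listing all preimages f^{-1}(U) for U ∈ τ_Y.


f IS continuous.

Compute f^{-1}(U) for each U ∈ τ_Y:
  U = ∅: f^{-1}(U) = ∅ ∈ τ_X ✓.
  U = {1}: f^{-1}(U) = ∅ ∈ τ_X ✓.
  U = {3}: f^{-1}(U) = ∅ ∈ τ_X ✓.
  U = {1, 3}: f^{-1}(U) = ∅ ∈ τ_X ✓.
  U = {3, 4}: f^{-1}(U) = {54, 55} ∈ τ_X ✓.
  U = {1, 3, 4}: f^{-1}(U) = {54, 55} ∈ τ_X ✓.
  U = {2, 3, 4}: f^{-1}(U) = {54, 55} ∈ τ_X ✓.
  U = {1, 2, 3, 4}: f^{-1}(U) = {54, 55} ∈ τ_X ✓.
Every preimage lies in τ_X, so f IS continuous.


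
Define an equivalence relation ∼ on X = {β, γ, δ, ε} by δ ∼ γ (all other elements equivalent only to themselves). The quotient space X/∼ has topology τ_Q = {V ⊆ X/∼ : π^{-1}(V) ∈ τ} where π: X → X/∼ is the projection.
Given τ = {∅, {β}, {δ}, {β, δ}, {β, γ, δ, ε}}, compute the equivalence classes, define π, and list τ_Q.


X/∼ = {[β], [γ=δ], [ε]}; |τ_Q| = 3.

Equivalence classes: [β], [γ=δ], [ε].
Quotient map π: X → X/∼ sends β ↦ [β], γ ↦ [γ=δ], δ ↦ [γ=δ], ε ↦ [ε].
For each subset V ⊆ X/∼, compute π^{-1}(V) ⊆ X and check whether π^{-1}(V) ∈ τ. V is open in τ_Q iff π^{-1}(V) ∈ τ.
  V = {}: π^{-1}(V) = ∅ ∈ τ ✓.
  V = {[β]}: π^{-1}(V) = {β} ∈ τ ✓.
  V = {[γ=δ]}: π^{-1}(V) = {γ, δ} ∉ τ ✗.
  V = {[β], [γ=δ]}: π^{-1}(V) = {β, γ, δ} ∉ τ ✗.
  V = {[ε]}: π^{-1}(V) = {ε} ∉ τ ✗.
  V = {[β], [ε]}: π^{-1}(V) = {β, ε} ∉ τ ✗.
  V = {[γ=δ], [ε]}: π^{-1}(V) = {γ, δ, ε} ∉ τ ✗.
  V = {[β], [γ=δ], [ε]}: π^{-1}(V) = {β, γ, δ, ε} ∈ τ ✓.
Open sets in the quotient: τ_Q = {{}, {[β]}, {[β], [γ=δ], [ε]}} (3 elements).


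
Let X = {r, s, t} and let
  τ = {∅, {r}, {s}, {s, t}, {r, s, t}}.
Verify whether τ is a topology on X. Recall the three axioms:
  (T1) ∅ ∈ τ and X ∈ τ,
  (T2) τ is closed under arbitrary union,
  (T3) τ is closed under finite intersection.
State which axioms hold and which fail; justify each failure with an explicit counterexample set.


τ is NOT a topology on X.

Axiom (T1): ∅ ∈ τ? Yes; X ∈ τ? Yes.
Axiom (T2/T3): check pairwise unions and intersections of members of τ.
Counterexample for (T2): {r} ∪ {s} = {r, s} ∉ τ. Therefore τ is NOT a topology.


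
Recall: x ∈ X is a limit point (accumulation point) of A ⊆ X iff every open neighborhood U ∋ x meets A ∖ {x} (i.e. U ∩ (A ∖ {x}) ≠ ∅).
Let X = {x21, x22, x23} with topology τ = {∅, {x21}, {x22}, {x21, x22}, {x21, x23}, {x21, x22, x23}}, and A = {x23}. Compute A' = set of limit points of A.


A' = ∅

For each x ∈ X, list the open sets U ∈ τ with x ∈ U, then check whether U ∩ (A ∖ {x}) ≠ ∅ for every such U.
  x = x21: open {x21} ∋ x has {x21} ∩ (A ∖ {x21}) = ∅, so x is NOT a limit point.
  x = x22: open {x22} ∋ x has {x22} ∩ (A ∖ {x22}) = ∅, so x is NOT a limit point.
  x = x23: open {x21, x23} ∋ x has {x21, x23} ∩ (A ∖ {x23}) = ∅, so x is NOT a limit point.
Collecting: A' = ∅.


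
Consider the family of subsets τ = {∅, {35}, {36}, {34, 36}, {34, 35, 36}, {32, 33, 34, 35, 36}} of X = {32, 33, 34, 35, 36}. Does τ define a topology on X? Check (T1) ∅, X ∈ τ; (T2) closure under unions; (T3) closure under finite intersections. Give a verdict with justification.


τ is NOT a topology on X.

Axiom (T1): ∅ ∈ τ? Yes; X ∈ τ? Yes.
Axiom (T2/T3): check pairwise unions and intersections of members of τ.
Counterexample for (T2): {35} ∪ {36} = {35, 36} ∉ τ. Therefore τ is NOT a topology.


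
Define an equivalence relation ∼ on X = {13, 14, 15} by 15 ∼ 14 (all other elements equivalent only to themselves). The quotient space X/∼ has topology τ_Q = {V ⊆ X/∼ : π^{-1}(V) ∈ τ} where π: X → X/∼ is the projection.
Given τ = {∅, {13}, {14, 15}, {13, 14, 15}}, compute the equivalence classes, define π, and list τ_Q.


X/∼ = {[13], [14=15]}; |τ_Q| = 4.

Equivalence classes: [13], [14=15].
Quotient map π: X → X/∼ sends 13 ↦ [13], 14 ↦ [14=15], 15 ↦ [14=15].
For each subset V ⊆ X/∼, compute π^{-1}(V) ⊆ X and check whether π^{-1}(V) ∈ τ. V is open in τ_Q iff π^{-1}(V) ∈ τ.
  V = {}: π^{-1}(V) = ∅ ∈ τ ✓.
  V = {[13]}: π^{-1}(V) = {13} ∈ τ ✓.
  V = {[14=15]}: π^{-1}(V) = {14, 15} ∈ τ ✓.
  V = {[13], [14=15]}: π^{-1}(V) = {13, 14, 15} ∈ τ ✓.
Open sets in the quotient: τ_Q = {{}, {[13]}, {[14=15]}, {[13], [14=15]}} (4 elements).


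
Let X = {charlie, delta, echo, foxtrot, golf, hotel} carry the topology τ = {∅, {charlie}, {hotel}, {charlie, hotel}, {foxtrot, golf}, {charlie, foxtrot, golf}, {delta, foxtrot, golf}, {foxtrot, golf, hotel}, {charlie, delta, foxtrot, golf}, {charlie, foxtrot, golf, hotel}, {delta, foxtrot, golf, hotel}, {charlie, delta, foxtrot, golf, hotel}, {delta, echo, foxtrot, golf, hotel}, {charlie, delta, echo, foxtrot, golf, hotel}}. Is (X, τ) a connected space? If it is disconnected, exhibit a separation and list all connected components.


(X, τ) is disconnected; components = [{charlie}, {delta, echo, foxtrot, golf, hotel}].

Find clopen sets (U ∈ τ with X ∖ U ∈ τ):
  U = ∅, X ∖ U = {charlie, delta, echo, foxtrot, golf, hotel} — both open, so U is clopen.
  U = {charlie}, X ∖ U = {delta, echo, foxtrot, golf, hotel} — both open, so U is clopen.
  U = {delta, echo, foxtrot, golf, hotel}, X ∖ U = {charlie} — both open, so U is clopen.
  U = {charlie, delta, echo, foxtrot, golf, hotel}, X ∖ U = ∅ — both open, so U is clopen.
Nontrivial clopen(s) exist: e.g. {delta, echo, foxtrot, golf, hotel}. So (X, τ) is disconnected.
Compute connected components by grouping points that agree on all clopens:
  component: {charlie}
  component: {delta, echo, foxtrot, golf, hotel}


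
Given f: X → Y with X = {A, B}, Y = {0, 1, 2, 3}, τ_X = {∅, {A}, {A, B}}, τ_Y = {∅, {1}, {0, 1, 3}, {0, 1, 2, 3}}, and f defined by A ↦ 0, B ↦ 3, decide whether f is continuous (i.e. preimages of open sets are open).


f IS continuous.

Compute f^{-1}(U) for each U ∈ τ_Y:
  U = ∅: f^{-1}(U) = ∅ ∈ τ_X ✓.
  U = {1}: f^{-1}(U) = ∅ ∈ τ_X ✓.
  U = {0, 1, 3}: f^{-1}(U) = {A, B} ∈ τ_X ✓.
  U = {0, 1, 2, 3}: f^{-1}(U) = {A, B} ∈ τ_X ✓.
Every preimage lies in τ_X, so f IS continuous.


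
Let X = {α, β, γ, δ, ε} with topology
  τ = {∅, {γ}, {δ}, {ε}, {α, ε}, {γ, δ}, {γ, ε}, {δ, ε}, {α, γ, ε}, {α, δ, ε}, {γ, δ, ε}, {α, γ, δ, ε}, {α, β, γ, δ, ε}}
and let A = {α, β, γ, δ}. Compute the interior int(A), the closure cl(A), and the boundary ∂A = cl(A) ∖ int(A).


int(A) = {γ, δ}, cl(A) = {α, β, γ, δ}, ∂A = {α, β}.

Closed sets in (X, τ) are complements of opens:
  closed(X, τ) = {∅, {β}, {α, β}, {β, γ}, {β, δ}, {α, β, γ}, {α, β, δ}, {α, β, ε}, {β, γ, δ}, {α, β, γ, δ}, {α, β, γ, ε}, {α, β, δ, ε}, {α, β, γ, δ, ε}}.
int(A) = ⋃ {U ∈ τ : U ⊆ A}. Opens contained in A: ∅, {γ}, {δ}, {γ, δ}.
Taking the union of these: int(A) = {γ, δ}.
cl(A) = ⋂ {C closed : A ⊆ C}. Closed sets containing A: {α, β, γ, δ}, {α, β, γ, δ, ε}.
Intersecting these: cl(A) = {α, β, γ, δ}.
∂A = cl(A) ∖ int(A) = {α, β, γ, δ} ∖ {γ, δ} = {α, β}.


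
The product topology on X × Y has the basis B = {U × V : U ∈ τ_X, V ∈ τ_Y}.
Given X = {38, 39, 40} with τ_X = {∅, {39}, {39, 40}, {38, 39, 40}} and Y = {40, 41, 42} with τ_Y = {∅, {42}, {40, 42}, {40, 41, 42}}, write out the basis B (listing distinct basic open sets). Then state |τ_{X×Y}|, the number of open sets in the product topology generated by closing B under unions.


Basis B = {∅ × ∅, {39} × {42}, {39} × {40, 42}, {39, 40} × {42}, {38, 39, 40} × {42}, {39} × {40, 41, 42}, {39, 40} × {40, 42}, {38, 39, 40} × {40, 42}, {39, 40} × {40, 41, 42}, {38, 39, 40} × {40, 41, 42}}; |τ_{X×Y}| = 20.

Enumerate products U × V with U ∈ τ_X, V ∈ τ_Y (deduplicated):
  ∅ × ∅ = {} (∅)
  {39} × {42} = {(39,42)}
  {39} × {40, 42} = {(39,40), (39,42)}
  {39, 40} × {42} = {(39,42), (40,42)}
  {38, 39, 40} × {42} = {(38,42), (39,42), (40,42)}
  {39} × {40, 41, 42} = {(39,40), (39,41), (39,42)}
  {39, 40} × {40, 42} = {(39,40), (39,42), (40,40), (40,42)}
  {38, 39, 40} × {40, 42} = {(38,40), (38,42), (39,40), (39,42), (40,40), (40,42)}
  {39, 40} × {40, 41, 42} = {(39,40), (39,41), (39,42), (40,40), (40,41), (40,42)}
  {38, 39, 40} × {40, 41, 42} = {(38,40), (38,41), (38,42), (39,40), (39,41), (39,42), (40,40), (40,41), (40,42)}
These 10 distinct sets form the basis B.
Close under arbitrary unions to get τ_{X×Y}; counting gives |τ_{X×Y}| = 20.


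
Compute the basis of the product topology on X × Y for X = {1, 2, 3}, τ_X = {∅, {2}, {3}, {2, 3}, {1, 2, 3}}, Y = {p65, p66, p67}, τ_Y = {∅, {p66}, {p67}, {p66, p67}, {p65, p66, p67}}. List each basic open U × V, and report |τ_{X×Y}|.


Basis B = {∅ × ∅, {2} × {p66}, {2} × {p67}, {3} × {p66}, {3} × {p67}, {2} × {p66, p67}, {2, 3} × {p66}, {2, 3} × {p67}, {3} × {p66, p67}, {1, 2, 3} × {p66}, {1, 2, 3} × {p67}, {2} × {p65, p66, p67}, {3} × {p65, p66, p67}, {2, 3} × {p66, p67}, {1, 2, 3} × {p66, p67}, {2, 3} × {p65, p66, p67}, {1, 2, 3} × {p65, p66, p67}}; |τ_{X×Y}| = 48.

Enumerate products U × V with U ∈ τ_X, V ∈ τ_Y (deduplicated):
  ∅ × ∅ = {} (∅)
  {2} × {p66} = {(2,p66)}
  {2} × {p67} = {(2,p67)}
  {3} × {p66} = {(3,p66)}
  {3} × {p67} = {(3,p67)}
  {2} × {p66, p67} = {(2,p66), (2,p67)}
  {2, 3} × {p66} = {(2,p66), (3,p66)}
  {2, 3} × {p67} = {(2,p67), (3,p67)}
  {3} × {p66, p67} = {(3,p66), (3,p67)}
  {1, 2, 3} × {p66} = {(1,p66), (2,p66), (3,p66)}
  {1, 2, 3} × {p67} = {(1,p67), (2,p67), (3,p67)}
  {2} × {p65, p66, p67} = {(2,p65), (2,p66), (2,p67)}
  {3} × {p65, p66, p67} = {(3,p65), (3,p66), (3,p67)}
  {2, 3} × {p66, p67} = {(2,p66), (2,p67), (3,p66), (3,p67)}
  {1, 2, 3} × {p66, p67} = {(1,p66), (1,p67), (2,p66), (2,p67), (3,p66), (3,p67)}
  {2, 3} × {p65, p66, p67} = {(2,p65), (2,p66), (2,p67), (3,p65), (3,p66), (3,p67)}
  {1, 2, 3} × {p65, p66, p67} = {(1,p65), (1,p66), (1,p67), (2,p65), (2,p66), (2,p67), (3,p65), (3,p66), (3,p67)}
These 17 distinct sets form the basis B.
Close under arbitrary unions to get τ_{X×Y}; counting gives |τ_{X×Y}| = 48.


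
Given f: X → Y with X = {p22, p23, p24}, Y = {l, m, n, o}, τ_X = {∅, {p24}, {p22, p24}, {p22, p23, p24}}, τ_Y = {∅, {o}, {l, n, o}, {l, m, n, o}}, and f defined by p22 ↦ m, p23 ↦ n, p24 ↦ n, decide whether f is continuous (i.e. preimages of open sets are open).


f is NOT continuous.

Compute f^{-1}(U) for each U ∈ τ_Y:
  U = ∅: f^{-1}(U) = ∅ ∈ τ_X ✓.
  U = {o}: f^{-1}(U) = ∅ ∈ τ_X ✓.
  U = {l, n, o}: f^{-1}(U) = {p23, p24} ∉ τ_X ✗.
  U = {l, m, n, o}: f^{-1}(U) = {p22, p23, p24} ∈ τ_X ✓.
Found U = {l, n, o} with f^{-1}(U) = {p23, p24} not in τ_X. Therefore f is NOT continuous.


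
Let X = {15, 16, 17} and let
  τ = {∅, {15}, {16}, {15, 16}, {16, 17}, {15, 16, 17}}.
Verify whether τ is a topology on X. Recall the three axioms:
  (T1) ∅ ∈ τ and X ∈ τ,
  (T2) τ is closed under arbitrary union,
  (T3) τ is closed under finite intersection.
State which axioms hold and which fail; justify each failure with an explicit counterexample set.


τ IS a topology on X.

Axiom (T1): ∅ ∈ τ? Yes; X ∈ τ? Yes.
Axiom (T2/T3): check pairwise unions and intersections of members of τ.
All pairwise intersections and unions checked — each lies in τ. Therefore τ satisfies (T1), (T2), (T3): it IS a topology on X.


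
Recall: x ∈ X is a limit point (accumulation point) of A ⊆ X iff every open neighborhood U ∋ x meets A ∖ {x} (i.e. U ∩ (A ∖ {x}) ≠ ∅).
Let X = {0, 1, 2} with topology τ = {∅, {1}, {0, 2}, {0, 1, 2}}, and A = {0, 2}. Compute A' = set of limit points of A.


A' = {0, 2}

For each x ∈ X, list the open sets U ∈ τ with x ∈ U, then check whether U ∩ (A ∖ {x}) ≠ ∅ for every such U.
  x = 0: opens ∋ x are {0, 2}, {0, 1, 2}; each meets A ∖ {0}, so x IS a limit point.
  x = 1: open {1} ∋ x has {1} ∩ (A ∖ {1}) = ∅, so x is NOT a limit point.
  x = 2: opens ∋ x are {0, 2}, {0, 1, 2}; each meets A ∖ {2}, so x IS a limit point.
Collecting: A' = {0, 2}.


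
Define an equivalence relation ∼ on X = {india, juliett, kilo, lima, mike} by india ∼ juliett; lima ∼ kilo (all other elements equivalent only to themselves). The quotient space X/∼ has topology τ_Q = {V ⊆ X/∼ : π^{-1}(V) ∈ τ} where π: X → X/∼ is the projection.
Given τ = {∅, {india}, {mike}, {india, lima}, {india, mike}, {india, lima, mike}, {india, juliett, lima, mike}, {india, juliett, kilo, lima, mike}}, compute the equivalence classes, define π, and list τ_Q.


X/∼ = {[india=juliett], [kilo=lima], [mike]}; |τ_Q| = 3.

Equivalence classes: [india=juliett], [kilo=lima], [mike].
Quotient map π: X → X/∼ sends india ↦ [india=juliett], juliett ↦ [india=juliett], kilo ↦ [kilo=lima], lima ↦ [kilo=lima], mike ↦ [mike].
For each subset V ⊆ X/∼, compute π^{-1}(V) ⊆ X and check whether π^{-1}(V) ∈ τ. V is open in τ_Q iff π^{-1}(V) ∈ τ.
  V = {}: π^{-1}(V) = ∅ ∈ τ ✓.
  V = {[india=juliett]}: π^{-1}(V) = {india, juliett} ∉ τ ✗.
  V = {[kilo=lima]}: π^{-1}(V) = {kilo, lima} ∉ τ ✗.
  V = {[india=juliett], [kilo=lima]}: π^{-1}(V) = {india, juliett, kilo, lima} ∉ τ ✗.
  V = {[mike]}: π^{-1}(V) = {mike} ∈ τ ✓.
  V = {[india=juliett], [mike]}: π^{-1}(V) = {india, juliett, mike} ∉ τ ✗.
  V = {[kilo=lima], [mike]}: π^{-1}(V) = {kilo, lima, mike} ∉ τ ✗.
  V = {[india=juliett], [kilo=lima], [mike]}: π^{-1}(V) = {india, juliett, kilo, lima, mike} ∈ τ ✓.
Open sets in the quotient: τ_Q = {{}, {[mike]}, {[india=juliett], [kilo=lima], [mike]}} (3 elements).


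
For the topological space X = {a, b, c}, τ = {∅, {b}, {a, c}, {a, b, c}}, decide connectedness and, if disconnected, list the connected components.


(X, τ) is disconnected; components = [{b}, {a, c}].

Find clopen sets (U ∈ τ with X ∖ U ∈ τ):
  U = ∅, X ∖ U = {a, b, c} — both open, so U is clopen.
  U = {b}, X ∖ U = {a, c} — both open, so U is clopen.
  U = {a, c}, X ∖ U = {b} — both open, so U is clopen.
  U = {a, b, c}, X ∖ U = ∅ — both open, so U is clopen.
Nontrivial clopen(s) exist: e.g. {b}. So (X, τ) is disconnected.
Compute connected components by grouping points that agree on all clopens:
  component: {b}
  component: {a, c}
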